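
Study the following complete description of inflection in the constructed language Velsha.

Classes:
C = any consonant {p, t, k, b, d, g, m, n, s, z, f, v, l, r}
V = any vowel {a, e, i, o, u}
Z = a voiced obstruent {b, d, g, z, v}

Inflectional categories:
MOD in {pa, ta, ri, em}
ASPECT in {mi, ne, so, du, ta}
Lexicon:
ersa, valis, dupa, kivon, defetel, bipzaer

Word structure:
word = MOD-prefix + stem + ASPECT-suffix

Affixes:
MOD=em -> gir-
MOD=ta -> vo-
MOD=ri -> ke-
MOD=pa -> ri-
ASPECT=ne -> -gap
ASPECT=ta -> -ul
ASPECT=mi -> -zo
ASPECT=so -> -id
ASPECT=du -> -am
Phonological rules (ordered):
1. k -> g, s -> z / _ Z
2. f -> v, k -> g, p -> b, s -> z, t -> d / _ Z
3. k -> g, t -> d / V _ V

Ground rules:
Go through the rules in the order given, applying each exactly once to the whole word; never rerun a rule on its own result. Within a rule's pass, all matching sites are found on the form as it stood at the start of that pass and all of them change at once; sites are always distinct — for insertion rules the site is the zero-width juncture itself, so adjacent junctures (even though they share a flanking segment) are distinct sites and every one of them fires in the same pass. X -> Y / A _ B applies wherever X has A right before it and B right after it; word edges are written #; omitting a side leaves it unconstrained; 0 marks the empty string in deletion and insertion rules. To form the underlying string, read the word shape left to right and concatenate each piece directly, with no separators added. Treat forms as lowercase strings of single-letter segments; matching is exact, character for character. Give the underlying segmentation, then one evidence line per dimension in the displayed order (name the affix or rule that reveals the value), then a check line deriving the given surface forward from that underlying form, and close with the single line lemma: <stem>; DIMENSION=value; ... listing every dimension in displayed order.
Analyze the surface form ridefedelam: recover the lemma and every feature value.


underlying: ri-defetel-am
MOD=pa - signalled by the affix ri-
ASPECT=du - signalled by the affix -am
check: ridefetelam -> ridefetelam -> ridefetelam -> ridefedelam
lemma: defetel; MOD=pa; ASPECT=du


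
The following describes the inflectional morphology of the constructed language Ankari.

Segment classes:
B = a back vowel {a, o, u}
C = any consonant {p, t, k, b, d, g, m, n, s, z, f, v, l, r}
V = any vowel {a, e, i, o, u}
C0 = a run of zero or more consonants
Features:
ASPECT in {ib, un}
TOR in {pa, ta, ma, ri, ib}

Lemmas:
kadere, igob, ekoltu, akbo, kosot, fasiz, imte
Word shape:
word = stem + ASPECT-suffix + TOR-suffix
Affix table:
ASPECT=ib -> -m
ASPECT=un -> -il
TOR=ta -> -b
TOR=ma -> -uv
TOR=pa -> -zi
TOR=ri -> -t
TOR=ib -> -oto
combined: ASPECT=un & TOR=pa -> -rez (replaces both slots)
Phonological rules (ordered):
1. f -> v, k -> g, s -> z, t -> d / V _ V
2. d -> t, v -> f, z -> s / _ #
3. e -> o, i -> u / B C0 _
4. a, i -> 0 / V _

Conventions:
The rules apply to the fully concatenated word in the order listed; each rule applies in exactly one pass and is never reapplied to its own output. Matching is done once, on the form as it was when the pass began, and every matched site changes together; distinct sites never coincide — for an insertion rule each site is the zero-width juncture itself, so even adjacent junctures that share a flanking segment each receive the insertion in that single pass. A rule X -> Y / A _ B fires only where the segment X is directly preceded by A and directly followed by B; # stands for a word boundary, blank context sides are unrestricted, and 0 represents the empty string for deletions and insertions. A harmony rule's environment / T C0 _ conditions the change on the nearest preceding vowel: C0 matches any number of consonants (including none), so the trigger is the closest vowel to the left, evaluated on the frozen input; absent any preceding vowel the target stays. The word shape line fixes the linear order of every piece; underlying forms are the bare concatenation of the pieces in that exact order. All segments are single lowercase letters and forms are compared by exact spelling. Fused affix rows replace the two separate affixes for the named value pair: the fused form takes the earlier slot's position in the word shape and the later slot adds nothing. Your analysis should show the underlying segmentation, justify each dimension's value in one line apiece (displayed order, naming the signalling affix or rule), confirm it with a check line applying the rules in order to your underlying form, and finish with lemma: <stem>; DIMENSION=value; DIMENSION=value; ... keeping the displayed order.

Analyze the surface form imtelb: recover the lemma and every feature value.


underlying: imte-il-b
ASPECT=un - signalled by the affix -il
TOR=ta - signalled by the affix -b
check: imteilb -> imteilb -> imteilb -> imteilb -> imtelb
lemma: imte; ASPECT=un; TOR=ta


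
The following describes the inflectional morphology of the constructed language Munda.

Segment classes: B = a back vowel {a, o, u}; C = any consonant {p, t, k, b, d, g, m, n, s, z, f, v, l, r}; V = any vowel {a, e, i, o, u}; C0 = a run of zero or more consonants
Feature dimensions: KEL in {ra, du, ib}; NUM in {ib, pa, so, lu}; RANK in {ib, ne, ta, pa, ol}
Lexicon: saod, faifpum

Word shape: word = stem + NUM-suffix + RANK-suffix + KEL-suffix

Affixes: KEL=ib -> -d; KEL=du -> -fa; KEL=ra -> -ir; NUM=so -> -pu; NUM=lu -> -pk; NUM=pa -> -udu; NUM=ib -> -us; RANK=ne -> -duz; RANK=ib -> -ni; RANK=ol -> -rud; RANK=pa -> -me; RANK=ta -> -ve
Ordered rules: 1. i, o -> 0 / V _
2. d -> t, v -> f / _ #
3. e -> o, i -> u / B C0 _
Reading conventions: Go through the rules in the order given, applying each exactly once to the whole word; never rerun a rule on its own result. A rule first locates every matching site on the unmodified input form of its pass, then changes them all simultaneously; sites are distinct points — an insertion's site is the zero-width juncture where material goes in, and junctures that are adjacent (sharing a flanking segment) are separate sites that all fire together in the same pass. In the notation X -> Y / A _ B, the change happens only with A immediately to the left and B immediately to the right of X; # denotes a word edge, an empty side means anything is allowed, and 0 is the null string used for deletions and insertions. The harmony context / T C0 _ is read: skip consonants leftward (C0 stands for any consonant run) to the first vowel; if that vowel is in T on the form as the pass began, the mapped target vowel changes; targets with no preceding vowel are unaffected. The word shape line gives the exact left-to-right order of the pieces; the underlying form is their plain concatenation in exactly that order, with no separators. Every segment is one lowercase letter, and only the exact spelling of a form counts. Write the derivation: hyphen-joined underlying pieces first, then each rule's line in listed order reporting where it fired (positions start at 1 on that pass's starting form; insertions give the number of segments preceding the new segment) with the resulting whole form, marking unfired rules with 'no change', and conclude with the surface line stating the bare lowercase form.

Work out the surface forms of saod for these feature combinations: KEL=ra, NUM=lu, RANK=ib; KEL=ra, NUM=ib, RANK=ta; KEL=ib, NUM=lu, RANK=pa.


cell KEL=ra, NUM=lu, RANK=ib:
underlying: saod-pk-ni-ir
1. i, o -> 0 / V _: fires at position(s) 3, 9: sadpknir
2. d -> t, v -> f / _ #: no change
3. e -> o, i -> u / B C0 _: fires at position(s) 7: sadpknur
surface: sadpknur

cell KEL=ra, NUM=ib, RANK=ta:
underlying: saod-us-ve-ir
1. i, o -> 0 / V _: fires at position(s) 3, 9: sadusver
2. d -> t, v -> f / _ #: no change
3. e -> o, i -> u / B C0 _: fires at position(s) 7: sadusvor
surface: sadusvor

cell KEL=ib, NUM=lu, RANK=pa:
underlying: saod-pk-me-d
1. i, o -> 0 / V _: fires at position(s) 3: sadpkmed
2. d -> t, v -> f / _ #: fires at position(s) 8: sadpkmet
3. e -> o, i -> u / B C0 _: fires at position(s) 7: sadpkmot
surface: sadpkmot


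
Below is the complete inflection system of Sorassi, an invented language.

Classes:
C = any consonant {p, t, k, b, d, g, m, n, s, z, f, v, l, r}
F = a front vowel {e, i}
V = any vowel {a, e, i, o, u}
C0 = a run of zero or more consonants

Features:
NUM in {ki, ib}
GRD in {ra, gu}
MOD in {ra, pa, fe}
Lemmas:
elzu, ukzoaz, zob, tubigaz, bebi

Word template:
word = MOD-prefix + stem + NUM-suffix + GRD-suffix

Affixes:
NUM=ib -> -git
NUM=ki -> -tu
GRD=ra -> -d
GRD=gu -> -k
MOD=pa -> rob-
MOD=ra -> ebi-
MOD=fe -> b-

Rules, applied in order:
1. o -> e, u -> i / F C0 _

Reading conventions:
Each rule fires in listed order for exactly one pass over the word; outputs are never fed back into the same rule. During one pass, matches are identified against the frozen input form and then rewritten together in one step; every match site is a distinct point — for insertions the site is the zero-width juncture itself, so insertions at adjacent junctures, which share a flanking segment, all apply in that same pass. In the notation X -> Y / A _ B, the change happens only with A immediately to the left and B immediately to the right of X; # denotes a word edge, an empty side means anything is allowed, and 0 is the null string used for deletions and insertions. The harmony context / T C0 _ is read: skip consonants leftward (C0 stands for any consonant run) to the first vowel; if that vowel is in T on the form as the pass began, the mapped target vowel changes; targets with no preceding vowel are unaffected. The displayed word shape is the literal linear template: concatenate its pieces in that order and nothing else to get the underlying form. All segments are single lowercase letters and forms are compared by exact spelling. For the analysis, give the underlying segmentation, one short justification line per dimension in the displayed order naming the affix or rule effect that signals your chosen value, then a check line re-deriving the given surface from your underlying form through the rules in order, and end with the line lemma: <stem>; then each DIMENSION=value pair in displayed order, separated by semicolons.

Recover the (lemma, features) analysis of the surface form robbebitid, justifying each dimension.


underlying: rob-bebi-tu-d
NUM=ki - signalled by the affix -tu
GRD=ra - signalled by the affix -d
MOD=pa - signalled by the affix rob-
check: robbebitud -> robbebitid
lemma: bebi; NUM=ki; GRD=ra; MOD=pa


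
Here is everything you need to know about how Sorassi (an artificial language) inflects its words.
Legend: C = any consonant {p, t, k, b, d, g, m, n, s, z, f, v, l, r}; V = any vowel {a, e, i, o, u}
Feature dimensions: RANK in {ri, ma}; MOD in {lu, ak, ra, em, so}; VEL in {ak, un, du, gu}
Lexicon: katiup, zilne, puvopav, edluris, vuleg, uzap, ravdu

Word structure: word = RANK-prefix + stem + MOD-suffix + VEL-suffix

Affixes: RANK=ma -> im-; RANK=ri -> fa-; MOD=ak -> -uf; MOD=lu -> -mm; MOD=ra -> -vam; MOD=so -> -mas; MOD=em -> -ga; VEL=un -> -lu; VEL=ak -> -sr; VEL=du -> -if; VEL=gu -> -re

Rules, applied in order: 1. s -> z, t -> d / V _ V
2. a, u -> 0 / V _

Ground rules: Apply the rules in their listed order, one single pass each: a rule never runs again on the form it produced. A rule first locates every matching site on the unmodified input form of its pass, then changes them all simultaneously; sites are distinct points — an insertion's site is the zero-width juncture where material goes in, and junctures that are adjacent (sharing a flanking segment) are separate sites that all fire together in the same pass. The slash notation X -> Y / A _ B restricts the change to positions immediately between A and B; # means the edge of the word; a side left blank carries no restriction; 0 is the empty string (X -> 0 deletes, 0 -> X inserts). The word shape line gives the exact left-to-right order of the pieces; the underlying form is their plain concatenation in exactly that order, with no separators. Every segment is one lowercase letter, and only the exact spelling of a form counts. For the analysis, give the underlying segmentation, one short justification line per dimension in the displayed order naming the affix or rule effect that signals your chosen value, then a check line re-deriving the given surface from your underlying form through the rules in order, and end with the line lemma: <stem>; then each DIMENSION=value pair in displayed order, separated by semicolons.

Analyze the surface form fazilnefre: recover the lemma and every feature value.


underlying: fa-zilne-uf-re
RANK=ri - signalled by the affix fa-
MOD=ak - signalled by the affix -uf
VEL=gu - signalled by the affix -re
check: fazilneufre -> fazilneufre -> fazilnefre
lemma: zilne; RANK=ri; MOD=ak; VEL=gu


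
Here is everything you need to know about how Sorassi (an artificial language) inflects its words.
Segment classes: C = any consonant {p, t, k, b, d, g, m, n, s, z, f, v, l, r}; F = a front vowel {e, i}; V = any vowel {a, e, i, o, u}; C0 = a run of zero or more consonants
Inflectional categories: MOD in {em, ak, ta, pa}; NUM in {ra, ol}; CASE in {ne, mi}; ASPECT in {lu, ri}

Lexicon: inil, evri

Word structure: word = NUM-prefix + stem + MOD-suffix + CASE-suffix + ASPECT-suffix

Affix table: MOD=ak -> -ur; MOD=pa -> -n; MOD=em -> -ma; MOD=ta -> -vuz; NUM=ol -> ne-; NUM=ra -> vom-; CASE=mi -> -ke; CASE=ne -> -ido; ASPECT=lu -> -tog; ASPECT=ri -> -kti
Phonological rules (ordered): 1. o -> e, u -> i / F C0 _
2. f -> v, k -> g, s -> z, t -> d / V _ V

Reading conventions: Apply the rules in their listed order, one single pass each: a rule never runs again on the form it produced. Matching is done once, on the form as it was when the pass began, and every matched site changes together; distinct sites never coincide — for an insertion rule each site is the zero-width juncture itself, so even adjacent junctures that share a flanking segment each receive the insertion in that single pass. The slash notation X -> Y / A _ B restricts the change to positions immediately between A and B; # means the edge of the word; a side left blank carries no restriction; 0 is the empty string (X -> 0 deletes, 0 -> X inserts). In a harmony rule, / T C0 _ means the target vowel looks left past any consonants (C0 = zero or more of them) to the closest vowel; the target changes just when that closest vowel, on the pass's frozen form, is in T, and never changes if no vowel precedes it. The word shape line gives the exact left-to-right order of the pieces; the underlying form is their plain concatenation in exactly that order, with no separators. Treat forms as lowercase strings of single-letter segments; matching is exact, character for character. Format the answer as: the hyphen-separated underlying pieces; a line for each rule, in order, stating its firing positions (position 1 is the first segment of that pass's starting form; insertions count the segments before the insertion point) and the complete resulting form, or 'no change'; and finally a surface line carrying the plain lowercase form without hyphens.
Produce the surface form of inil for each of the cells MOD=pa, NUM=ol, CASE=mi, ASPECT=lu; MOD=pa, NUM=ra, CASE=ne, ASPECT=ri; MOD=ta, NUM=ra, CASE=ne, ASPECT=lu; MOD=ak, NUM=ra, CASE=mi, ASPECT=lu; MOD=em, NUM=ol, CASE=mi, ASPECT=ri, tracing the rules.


cell MOD=pa, NUM=ol, CASE=mi, ASPECT=lu:
underlying: ne-inil-n-ke-tog
1. o -> e, u -> i / F C0 _: fires at position(s) 11: neinilnketeg
2. f -> v, k -> g, s -> z, t -> d / V _ V: fires at position(s) 10: neinilnkedeg
surface: neinilnkedeg

cell MOD=pa, NUM=ra, CASE=ne, ASPECT=ri:
underlying: vom-inil-n-ido-kti
1. o -> e, u -> i / F C0 _: fires at position(s) 11: vominilnidekti
2. f -> v, k -> g, s -> z, t -> d / V _ V: no change
surface: vominilnidekti

cell MOD=ta, NUM=ra, CASE=ne, ASPECT=lu:
underlying: vom-inil-vuz-ido-tog
1. o -> e, u -> i / F C0 _: fires at position(s) 9, 13: vominilvizidetog
2. f -> v, k -> g, s -> z, t -> d / V _ V: fires at position(s) 14: vominilvizidedog
surface: vominilvizidedog

cell MOD=ak, NUM=ra, CASE=mi, ASPECT=lu:
underlying: vom-inil-ur-ke-tog
1. o -> e, u -> i / F C0 _: fires at position(s) 8, 13: vominilirketeg
2. f -> v, k -> g, s -> z, t -> d / V _ V: fires at position(s) 12: vominilirkedeg
surface: vominilirkedeg

cell MOD=em, NUM=ol, CASE=mi, ASPECT=ri:
underlying: ne-inil-ma-ke-kti
1. o -> e, u -> i / F C0 _: no change
2. f -> v, k -> g, s -> z, t -> d / V _ V: fires at position(s) 9: neinilmagekti
surface: neinilmagekti


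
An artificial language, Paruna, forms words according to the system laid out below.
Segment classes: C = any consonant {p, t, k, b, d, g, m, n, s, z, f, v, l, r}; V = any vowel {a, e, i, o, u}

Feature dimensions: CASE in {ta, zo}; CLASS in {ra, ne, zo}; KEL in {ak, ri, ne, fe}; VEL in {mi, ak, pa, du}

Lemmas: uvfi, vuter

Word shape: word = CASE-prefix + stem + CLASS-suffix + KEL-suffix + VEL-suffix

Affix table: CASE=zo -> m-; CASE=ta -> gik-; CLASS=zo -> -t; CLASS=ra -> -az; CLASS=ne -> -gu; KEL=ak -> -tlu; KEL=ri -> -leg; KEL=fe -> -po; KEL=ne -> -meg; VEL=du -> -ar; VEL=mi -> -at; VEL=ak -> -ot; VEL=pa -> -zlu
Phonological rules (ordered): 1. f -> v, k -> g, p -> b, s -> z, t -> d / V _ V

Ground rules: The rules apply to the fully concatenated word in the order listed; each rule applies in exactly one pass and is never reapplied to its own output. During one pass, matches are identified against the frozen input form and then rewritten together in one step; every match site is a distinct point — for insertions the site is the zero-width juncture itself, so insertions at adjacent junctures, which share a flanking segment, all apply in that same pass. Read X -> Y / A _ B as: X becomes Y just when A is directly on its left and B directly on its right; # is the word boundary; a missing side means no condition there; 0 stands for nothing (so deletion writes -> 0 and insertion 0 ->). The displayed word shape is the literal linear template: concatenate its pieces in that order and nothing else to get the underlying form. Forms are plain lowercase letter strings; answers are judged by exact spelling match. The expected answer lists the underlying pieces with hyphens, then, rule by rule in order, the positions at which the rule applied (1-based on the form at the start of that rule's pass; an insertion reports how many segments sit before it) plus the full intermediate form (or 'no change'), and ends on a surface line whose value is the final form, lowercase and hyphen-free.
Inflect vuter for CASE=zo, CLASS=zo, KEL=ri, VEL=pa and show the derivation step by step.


underlying: m-vuter-t-leg-zlu
1. f -> v, k -> g, p -> b, s -> z, t -> d / V _ V: fires at position(s) 4: mvudertlegzlu
surface: mvudertlegzlu


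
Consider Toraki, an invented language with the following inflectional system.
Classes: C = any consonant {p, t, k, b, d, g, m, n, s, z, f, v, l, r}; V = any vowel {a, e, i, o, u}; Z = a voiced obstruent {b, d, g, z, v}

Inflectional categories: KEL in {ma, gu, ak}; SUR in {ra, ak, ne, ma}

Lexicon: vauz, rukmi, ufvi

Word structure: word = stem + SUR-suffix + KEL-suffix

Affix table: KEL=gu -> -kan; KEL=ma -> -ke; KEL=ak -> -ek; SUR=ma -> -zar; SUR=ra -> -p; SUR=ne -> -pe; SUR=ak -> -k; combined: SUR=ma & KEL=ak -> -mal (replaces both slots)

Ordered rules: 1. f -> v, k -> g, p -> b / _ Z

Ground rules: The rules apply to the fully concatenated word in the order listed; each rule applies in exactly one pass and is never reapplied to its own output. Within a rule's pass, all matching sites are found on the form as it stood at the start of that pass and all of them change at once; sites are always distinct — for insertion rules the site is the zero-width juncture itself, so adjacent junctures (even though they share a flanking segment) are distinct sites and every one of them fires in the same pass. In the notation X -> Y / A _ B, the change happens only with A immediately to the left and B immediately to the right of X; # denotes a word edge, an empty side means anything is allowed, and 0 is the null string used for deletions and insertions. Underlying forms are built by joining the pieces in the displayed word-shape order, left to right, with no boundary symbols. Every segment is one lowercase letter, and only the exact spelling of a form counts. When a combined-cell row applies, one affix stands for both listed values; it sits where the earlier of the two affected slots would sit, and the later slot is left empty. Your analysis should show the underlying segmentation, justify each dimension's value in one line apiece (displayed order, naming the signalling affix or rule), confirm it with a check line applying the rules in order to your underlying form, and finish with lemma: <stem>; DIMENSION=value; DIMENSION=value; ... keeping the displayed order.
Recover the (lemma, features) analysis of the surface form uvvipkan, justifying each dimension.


underlying: ufvi-p-kan
KEL=gu - signalled by the affix -kan
SUR=ra - signalled by the affix -p
check: ufvipkan -> uvvipkan
lemma: ufvi; KEL=gu; SUR=ra


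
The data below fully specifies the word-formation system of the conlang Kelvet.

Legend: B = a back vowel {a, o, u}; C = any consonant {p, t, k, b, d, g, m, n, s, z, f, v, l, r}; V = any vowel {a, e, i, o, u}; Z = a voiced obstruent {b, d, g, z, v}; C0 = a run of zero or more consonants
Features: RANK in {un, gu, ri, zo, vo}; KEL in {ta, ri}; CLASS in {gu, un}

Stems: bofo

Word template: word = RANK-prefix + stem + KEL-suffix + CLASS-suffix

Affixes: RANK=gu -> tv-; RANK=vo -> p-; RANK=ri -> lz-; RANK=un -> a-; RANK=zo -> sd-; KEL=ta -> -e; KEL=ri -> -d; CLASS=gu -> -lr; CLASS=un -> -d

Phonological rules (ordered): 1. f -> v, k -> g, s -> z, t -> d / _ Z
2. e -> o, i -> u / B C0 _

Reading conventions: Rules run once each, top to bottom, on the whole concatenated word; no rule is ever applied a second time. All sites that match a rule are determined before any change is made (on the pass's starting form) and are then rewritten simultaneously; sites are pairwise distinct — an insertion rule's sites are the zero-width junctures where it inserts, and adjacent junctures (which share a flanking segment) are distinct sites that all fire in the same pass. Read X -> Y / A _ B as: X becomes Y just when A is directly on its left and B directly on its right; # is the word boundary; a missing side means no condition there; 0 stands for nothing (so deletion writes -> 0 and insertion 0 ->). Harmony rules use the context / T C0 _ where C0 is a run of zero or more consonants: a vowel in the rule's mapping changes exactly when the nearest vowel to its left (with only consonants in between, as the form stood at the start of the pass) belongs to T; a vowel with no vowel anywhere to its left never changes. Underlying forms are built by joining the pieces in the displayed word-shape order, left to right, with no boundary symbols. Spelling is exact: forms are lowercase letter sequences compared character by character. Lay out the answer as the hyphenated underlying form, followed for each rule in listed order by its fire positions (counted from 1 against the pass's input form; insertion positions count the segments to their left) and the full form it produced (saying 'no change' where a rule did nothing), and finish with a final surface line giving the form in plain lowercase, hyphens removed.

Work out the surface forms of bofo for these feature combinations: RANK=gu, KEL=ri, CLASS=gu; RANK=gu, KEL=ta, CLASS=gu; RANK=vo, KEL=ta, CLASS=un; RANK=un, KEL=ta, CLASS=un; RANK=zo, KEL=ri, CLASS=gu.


cell RANK=gu, KEL=ri, CLASS=gu:
underlying: tv-bofo-d-lr
1. f -> v, k -> g, s -> z, t -> d / _ Z: fires at position(s) 1: dvbofodlr
2. e -> o, i -> u / B C0 _: no change
surface: dvbofodlr

cell RANK=gu, KEL=ta, CLASS=gu:
underlying: tv-bofo-e-lr
1. f -> v, k -> g, s -> z, t -> d / _ Z: fires at position(s) 1: dvbofoelr
2. e -> o, i -> u / B C0 _: fires at position(s) 7: dvbofoolr
surface: dvbofoolr

cell RANK=vo, KEL=ta, CLASS=un:
underlying: p-bofo-e-d
1. f -> v, k -> g, s -> z, t -> d / _ Z: no change
2. e -> o, i -> u / B C0 _: fires at position(s) 6: pbofood
surface: pbofood

cell RANK=un, KEL=ta, CLASS=un:
underlying: a-bofo-e-d
1. f -> v, k -> g, s -> z, t -> d / _ Z: no change
2. e -> o, i -> u / B C0 _: fires at position(s) 6: abofood
surface: abofood

cell RANK=zo, KEL=ri, CLASS=gu:
underlying: sd-bofo-d-lr
1. f -> v, k -> g, s -> z, t -> d / _ Z: fires at position(s) 1: zdbofodlr
2. e -> o, i -> u / B C0 _: no change
surface: zdbofodlr


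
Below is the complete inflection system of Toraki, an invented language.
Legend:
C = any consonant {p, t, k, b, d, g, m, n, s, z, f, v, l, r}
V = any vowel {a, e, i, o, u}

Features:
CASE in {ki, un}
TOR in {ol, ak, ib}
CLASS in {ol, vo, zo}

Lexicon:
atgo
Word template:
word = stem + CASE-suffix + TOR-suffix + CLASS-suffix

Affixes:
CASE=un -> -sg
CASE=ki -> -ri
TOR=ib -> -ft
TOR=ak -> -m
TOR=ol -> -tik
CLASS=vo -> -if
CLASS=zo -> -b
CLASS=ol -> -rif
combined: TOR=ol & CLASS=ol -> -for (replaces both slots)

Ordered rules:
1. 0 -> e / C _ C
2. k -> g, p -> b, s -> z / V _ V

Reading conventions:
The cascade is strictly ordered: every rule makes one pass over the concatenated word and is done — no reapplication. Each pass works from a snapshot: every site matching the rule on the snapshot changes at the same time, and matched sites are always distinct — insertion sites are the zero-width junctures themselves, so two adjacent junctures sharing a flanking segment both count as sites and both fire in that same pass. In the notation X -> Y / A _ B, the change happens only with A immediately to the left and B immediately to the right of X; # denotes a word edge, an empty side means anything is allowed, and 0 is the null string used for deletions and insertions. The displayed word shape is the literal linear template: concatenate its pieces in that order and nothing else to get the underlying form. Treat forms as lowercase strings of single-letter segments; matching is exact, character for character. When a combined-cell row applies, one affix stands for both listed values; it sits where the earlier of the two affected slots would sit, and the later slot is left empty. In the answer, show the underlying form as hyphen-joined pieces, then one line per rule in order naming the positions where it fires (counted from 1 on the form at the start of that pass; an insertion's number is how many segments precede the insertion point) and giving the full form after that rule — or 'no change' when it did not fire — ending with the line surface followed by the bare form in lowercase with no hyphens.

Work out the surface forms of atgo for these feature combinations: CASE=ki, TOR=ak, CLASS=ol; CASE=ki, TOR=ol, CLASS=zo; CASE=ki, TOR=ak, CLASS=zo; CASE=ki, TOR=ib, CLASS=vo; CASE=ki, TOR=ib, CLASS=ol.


cell CASE=ki, TOR=ak, CLASS=ol:
underlying: atgo-ri-m-rif
1. 0 -> e / C _ C: inserts after position(s) 2, 7: ategorimerif
2. k -> g, p -> b, s -> z / V _ V: no change
surface: ategorimerif

cell CASE=ki, TOR=ol, CLASS=zo:
underlying: atgo-ri-tik-b
1. 0 -> e / C _ C: inserts after position(s) 2, 9: ategoritikeb
2. k -> g, p -> b, s -> z / V _ V: fires at position(s) 10: ategoritigeb
surface: ategoritigeb

cell CASE=ki, TOR=ak, CLASS=zo:
underlying: atgo-ri-m-b
1. 0 -> e / C _ C: inserts after position(s) 2, 7: ategorimeb
2. k -> g, p -> b, s -> z / V _ V: no change
surface: ategorimeb

cell CASE=ki, TOR=ib, CLASS=vo:
underlying: atgo-ri-ft-if
1. 0 -> e / C _ C: inserts after position(s) 2, 7: ategorifetif
2. k -> g, p -> b, s -> z / V _ V: no change
surface: ategorifetif

cell CASE=ki, TOR=ib, CLASS=ol:
underlying: atgo-ri-ft-rif
1. 0 -> e / C _ C: inserts after position(s) 2, 7, 8: ategorifeterif
2. k -> g, p -> b, s -> z / V _ V: no change
surface: ategorifeterif


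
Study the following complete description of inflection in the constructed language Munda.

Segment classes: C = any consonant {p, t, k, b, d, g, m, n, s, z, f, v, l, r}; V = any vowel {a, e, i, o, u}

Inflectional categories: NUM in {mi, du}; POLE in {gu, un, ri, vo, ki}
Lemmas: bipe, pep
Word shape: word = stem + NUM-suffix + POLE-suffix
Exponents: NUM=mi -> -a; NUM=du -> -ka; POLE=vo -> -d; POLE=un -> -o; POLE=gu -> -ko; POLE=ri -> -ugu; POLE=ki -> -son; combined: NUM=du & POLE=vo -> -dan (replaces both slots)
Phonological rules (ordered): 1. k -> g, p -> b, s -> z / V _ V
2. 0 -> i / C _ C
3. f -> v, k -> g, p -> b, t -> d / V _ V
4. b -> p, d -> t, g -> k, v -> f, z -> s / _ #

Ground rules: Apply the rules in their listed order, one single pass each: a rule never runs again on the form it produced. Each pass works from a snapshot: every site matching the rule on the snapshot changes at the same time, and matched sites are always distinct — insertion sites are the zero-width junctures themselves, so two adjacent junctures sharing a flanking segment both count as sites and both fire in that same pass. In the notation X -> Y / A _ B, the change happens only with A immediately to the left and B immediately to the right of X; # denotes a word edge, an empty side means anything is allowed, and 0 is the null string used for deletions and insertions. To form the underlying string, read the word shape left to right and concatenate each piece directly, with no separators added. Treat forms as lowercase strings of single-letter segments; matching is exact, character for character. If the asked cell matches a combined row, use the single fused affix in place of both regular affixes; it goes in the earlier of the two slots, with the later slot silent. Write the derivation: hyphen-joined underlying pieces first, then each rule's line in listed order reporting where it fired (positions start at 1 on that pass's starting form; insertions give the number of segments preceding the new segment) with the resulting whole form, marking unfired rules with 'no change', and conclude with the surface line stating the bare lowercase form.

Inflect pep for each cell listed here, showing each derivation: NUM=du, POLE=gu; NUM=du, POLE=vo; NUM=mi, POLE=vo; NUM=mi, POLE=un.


cell NUM=du, POLE=gu:
underlying: pep-ka-ko
1. k -> g, p -> b, s -> z / V _ V: fires at position(s) 6: pepkago
2. 0 -> i / C _ C: inserts after position(s) 3: pepikago
3. f -> v, k -> g, p -> b, t -> d / V _ V: fires at position(s) 3, 5: pebigago
4. b -> p, d -> t, g -> k, v -> f, z -> s / _ #: no change
surface: pebigago

cell NUM=du, POLE=vo:
underlying: pep-dan
1. k -> g, p -> b, s -> z / V _ V: no change
2. 0 -> i / C _ C: inserts after position(s) 3: pepidan
3. f -> v, k -> g, p -> b, t -> d / V _ V: fires at position(s) 3: pebidan
4. b -> p, d -> t, g -> k, v -> f, z -> s / _ #: no change
surface: pebidan

cell NUM=mi, POLE=vo:
underlying: pep-a-d
1. k -> g, p -> b, s -> z / V _ V: fires at position(s) 3: pebad
2. 0 -> i / C _ C: no change
3. f -> v, k -> g, p -> b, t -> d / V _ V: no change
4. b -> p, d -> t, g -> k, v -> f, z -> s / _ #: fires at position(s) 5: pebat
surface: pebat

cell NUM=mi, POLE=un:
underlying: pep-a-o
1. k -> g, p -> b, s -> z / V _ V: fires at position(s) 3: pebao
2. 0 -> i / C _ C: no change
3. f -> v, k -> g, p -> b, t -> d / V _ V: no change
4. b -> p, d -> t, g -> k, v -> f, z -> s / _ #: no change
surface: pebao


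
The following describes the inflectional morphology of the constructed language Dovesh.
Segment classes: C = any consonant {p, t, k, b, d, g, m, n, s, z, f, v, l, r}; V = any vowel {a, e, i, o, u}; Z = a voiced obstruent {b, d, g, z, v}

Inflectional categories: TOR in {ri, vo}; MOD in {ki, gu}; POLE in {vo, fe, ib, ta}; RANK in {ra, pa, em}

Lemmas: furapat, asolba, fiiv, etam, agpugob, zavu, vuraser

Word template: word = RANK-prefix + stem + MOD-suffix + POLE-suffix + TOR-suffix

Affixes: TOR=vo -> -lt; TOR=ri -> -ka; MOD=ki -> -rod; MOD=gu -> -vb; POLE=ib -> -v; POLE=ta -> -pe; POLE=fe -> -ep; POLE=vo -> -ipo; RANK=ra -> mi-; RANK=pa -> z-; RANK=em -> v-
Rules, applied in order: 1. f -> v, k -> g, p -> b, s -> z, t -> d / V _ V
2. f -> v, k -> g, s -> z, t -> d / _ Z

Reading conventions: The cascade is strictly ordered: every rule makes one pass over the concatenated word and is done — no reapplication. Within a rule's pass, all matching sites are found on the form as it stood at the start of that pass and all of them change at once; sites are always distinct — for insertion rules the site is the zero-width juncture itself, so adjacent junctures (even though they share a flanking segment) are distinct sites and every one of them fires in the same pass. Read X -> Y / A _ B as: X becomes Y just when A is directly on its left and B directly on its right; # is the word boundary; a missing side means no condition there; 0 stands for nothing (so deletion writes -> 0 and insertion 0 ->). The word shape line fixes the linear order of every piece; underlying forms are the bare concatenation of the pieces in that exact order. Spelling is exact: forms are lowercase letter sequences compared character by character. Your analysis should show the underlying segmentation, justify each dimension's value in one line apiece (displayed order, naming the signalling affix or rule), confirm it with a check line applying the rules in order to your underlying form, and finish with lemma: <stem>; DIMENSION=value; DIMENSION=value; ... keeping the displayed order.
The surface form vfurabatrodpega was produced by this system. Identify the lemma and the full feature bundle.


underlying: v-furapat-rod-pe-ka
TOR=ri - signalled by the affix -ka
MOD=ki - signalled by the affix -rod
POLE=ta - signalled by the affix -pe
RANK=em - signalled by the affix v-
check: vfurapatrodpeka -> vfurabatrodpega -> vfurabatrodpega
lemma: furapat; TOR=ri; MOD=ki; POLE=ta; RANK=em


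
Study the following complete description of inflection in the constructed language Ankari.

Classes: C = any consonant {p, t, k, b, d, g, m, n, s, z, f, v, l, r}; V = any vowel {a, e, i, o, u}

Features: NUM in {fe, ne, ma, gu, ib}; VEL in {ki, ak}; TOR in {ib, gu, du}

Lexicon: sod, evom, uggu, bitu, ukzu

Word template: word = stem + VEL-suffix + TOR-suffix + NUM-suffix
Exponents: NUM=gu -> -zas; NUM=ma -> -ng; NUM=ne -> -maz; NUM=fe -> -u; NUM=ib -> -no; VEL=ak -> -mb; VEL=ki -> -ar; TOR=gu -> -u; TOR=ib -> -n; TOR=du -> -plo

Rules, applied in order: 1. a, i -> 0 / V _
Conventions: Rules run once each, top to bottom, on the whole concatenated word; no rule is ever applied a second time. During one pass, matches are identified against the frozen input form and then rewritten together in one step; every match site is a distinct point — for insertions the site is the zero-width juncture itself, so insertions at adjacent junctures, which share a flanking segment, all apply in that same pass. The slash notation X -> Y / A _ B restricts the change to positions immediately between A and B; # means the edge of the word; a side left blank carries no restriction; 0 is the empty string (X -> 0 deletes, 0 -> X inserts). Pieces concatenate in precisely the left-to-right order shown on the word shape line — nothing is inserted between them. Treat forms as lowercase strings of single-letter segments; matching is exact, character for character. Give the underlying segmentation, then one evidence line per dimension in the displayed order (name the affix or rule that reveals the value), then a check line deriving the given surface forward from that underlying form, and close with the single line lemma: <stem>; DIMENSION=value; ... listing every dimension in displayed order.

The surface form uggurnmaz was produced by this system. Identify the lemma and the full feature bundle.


underlying: uggu-ar-n-maz
NUM=ne - signalled by the affix -maz
VEL=ki - signalled by the affix -ar
TOR=ib - signalled by the affix -n
check: ugguarnmaz -> uggurnmaz
lemma: uggu; NUM=ne; VEL=ki; TOR=ib


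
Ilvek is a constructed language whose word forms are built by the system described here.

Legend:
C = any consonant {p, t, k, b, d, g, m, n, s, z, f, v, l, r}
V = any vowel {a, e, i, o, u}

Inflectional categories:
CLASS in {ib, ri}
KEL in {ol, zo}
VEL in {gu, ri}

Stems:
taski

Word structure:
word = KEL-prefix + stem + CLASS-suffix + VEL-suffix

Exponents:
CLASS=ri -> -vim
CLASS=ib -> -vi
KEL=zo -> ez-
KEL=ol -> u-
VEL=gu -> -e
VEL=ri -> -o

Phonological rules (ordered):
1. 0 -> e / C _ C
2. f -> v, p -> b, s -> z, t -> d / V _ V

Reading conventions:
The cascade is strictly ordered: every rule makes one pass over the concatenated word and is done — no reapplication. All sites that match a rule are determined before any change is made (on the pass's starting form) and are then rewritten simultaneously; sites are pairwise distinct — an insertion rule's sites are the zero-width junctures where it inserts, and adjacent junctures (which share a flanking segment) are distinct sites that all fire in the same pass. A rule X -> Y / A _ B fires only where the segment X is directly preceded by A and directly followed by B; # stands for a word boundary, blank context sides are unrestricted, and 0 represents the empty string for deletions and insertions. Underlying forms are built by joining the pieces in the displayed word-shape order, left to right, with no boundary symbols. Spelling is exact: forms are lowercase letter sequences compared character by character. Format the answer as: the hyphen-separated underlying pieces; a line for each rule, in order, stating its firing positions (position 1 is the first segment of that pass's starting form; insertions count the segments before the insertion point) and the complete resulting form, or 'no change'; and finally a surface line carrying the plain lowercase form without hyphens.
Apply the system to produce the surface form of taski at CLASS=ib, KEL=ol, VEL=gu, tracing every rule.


underlying: u-taski-vi-e
1. 0 -> e / C _ C: inserts after position(s) 4: utasekivie
2. f -> v, p -> b, s -> z, t -> d / V _ V: fires at position(s) 2, 4: udazekivie
surface: udazekivie


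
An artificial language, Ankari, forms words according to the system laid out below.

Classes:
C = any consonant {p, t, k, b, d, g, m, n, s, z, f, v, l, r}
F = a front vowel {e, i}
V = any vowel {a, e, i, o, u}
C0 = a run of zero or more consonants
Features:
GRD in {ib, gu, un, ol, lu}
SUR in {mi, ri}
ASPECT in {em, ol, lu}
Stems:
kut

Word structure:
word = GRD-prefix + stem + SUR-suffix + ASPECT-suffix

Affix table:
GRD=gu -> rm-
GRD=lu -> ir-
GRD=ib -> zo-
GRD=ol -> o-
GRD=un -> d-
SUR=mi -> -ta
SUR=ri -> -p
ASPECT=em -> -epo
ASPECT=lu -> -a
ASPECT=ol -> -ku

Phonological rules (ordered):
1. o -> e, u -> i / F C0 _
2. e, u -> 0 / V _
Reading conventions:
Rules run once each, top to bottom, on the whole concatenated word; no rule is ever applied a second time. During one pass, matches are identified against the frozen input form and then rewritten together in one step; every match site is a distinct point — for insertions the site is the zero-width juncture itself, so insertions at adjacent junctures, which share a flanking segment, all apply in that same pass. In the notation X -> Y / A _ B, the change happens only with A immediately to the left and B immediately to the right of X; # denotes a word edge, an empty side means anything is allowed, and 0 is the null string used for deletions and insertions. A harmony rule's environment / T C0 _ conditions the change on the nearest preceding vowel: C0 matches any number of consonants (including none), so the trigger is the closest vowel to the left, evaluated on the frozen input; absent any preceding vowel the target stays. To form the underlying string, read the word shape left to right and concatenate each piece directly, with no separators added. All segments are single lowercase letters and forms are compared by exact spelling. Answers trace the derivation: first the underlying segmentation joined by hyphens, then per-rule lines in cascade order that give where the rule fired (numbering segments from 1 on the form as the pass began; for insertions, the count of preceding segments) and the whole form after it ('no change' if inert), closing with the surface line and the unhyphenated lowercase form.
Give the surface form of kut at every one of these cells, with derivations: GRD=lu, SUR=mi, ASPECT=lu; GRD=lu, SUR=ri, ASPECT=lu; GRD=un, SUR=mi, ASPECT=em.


cell GRD=lu, SUR=mi, ASPECT=lu:
underlying: ir-kut-ta-a
1. o -> e, u -> i / F C0 _: fires at position(s) 4: irkittaa
2. e, u -> 0 / V _: no change
surface: irkittaa

cell GRD=lu, SUR=ri, ASPECT=lu:
underlying: ir-kut-p-a
1. o -> e, u -> i / F C0 _: fires at position(s) 4: irkitpa
2. e, u -> 0 / V _: no change
surface: irkitpa

cell GRD=un, SUR=mi, ASPECT=em:
underlying: d-kut-ta-epo
1. o -> e, u -> i / F C0 _: fires at position(s) 9: dkuttaepe
2. e, u -> 0 / V _: fires at position(s) 7: dkuttape
surface: dkuttape
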